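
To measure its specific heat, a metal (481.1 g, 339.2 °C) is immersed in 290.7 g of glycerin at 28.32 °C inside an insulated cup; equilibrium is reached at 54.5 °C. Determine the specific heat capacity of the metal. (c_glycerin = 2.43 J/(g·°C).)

c ≈ 0.135 J/(g·°C)

Heat lost by the metal = heat gained by the glycerin:
481.1·c·(339.2 − 54.5) = 290.7·2.43·(54.5 − 28.32)
136969 c = 18494  ⇒  c ≈ 0.135 J/(g·°C)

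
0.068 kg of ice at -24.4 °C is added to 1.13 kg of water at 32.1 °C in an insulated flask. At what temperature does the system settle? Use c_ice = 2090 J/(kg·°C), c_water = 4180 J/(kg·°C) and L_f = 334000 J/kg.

T_f ≈ 25.1 °C

Conservation of energy gives ΣQ = 0:
warm ice to 0 °C: 0.068·2090·(0 − (-24.4)) = 3467.7
  fusion: m_ice L_f = 0.068·334000 = 22712
  meltwater 0→T: 0.068·4180·T = 284.24 T
  water: 4723.4(T − 32.1)
5007.6 T = 151621 − 26180 = 125441
T ≈ 25.05 °C. Since T > 0 °C, the all-ice-melts assumption holds.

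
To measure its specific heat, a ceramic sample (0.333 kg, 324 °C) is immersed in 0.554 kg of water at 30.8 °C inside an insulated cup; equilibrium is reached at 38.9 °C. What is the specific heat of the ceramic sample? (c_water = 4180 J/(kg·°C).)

Heat lost by the ceramic sample = heat gained by the water:
0.333·c·(324 − 38.9) = 0.554·4180·(38.9 − 30.8)
94.94 c = 18757  ⇒  c ≈ 197.6 J/(kg·°C)

c ≈ 198 J/(kg·°C)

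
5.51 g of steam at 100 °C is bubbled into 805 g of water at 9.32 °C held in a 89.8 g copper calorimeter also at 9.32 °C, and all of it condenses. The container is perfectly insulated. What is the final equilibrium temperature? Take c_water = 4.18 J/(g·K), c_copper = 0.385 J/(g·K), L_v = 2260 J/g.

Conservation of energy gives ΣQ = 0:
steam→water at 100 °C releases m L_v = 5.51×2260 = 12453; condensed water 100 °C→T: 23.03(T − 100); water warms: 805×4.18×(T − 9.32) = 3364.9(T − 9.32); cup: 34.57(T − 9.32)
3422.5 T = 12453 + 2303.2 + 31683 = 46439
T ≈ 13.57 °C (< 100 °C, so full condensation is consistent).

T_f ≈ 13.6 °C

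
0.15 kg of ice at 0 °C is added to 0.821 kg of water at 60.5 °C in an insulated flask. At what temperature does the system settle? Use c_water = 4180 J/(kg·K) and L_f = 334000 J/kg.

Setting the total heat transfer to zero:
latent heat to melt: 0.15·334000 = 50100; warm the meltwater: 627 T; water cools: 0.821·4180·(T − 60.5) = 3431.8(T − 60.5)
4058.8 T = 207623 − 50100 = 157523
T ≈ 38.81 °C. Since T > 0 °C, the all-ice-melts assumption holds.

T_f ≈ 38.8 °C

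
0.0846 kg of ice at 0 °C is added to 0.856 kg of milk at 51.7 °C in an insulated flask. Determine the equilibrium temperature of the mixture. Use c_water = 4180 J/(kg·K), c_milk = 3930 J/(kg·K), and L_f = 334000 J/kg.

T_f ≈ 39.2 °C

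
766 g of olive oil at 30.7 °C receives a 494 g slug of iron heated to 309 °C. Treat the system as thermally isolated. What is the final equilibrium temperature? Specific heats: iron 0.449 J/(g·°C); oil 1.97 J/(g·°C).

T_f ≈ 66.4 °C

Heat lost by the iron equals heat gained by the oil:
494*0.449*(309 − T) = 766*1.97*(T − 30.7)
221.81(309 − T) = 1509(T − 30.7)
1730.8 T = 114865  ⇒  T ≈ 66.36 °C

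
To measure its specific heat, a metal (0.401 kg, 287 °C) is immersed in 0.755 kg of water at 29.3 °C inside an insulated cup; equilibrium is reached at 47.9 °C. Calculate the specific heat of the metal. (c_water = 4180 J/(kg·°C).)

c ≈ 612 J/(kg·°C)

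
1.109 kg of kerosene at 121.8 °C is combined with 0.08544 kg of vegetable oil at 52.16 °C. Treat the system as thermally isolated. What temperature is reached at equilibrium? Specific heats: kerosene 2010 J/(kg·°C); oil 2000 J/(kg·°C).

T_f ≈ 116.8 °C

Set heat shed by the hot body equal to heat absorbed by the cold body:
1.109×2010×(121.8 − T) = 0.08544×2000×(T − 52.16)
2229.1(121.8 − T) = 170.88(T − 52.16)
2400 T = 280416  ⇒  T ≈ 116.84 °C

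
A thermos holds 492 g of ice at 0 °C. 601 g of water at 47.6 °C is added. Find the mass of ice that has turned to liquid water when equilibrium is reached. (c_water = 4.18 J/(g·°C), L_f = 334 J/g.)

m_melted ≈ 358 g

Water can give up m c ΔT = 601·4.18·47.6 = 119580 J before reaching 0 °C.
To melt every bit of ice: 492·334 = 164328 J.
Since 119580 < 164328 J, not all the ice melts; equilibrium is at 0 °C.
m_melted·334 = 119580  ⇒  m_melted ≈ 358 g.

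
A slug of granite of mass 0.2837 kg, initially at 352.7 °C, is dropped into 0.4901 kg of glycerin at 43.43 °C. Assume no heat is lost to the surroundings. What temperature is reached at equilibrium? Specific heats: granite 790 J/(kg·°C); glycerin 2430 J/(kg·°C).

Set heat shed by the hot body equal to heat absorbed by the cold body:
0.2837×790×(352.7 − T) = 0.4901×2430×(T − 43.43)
224.12(352.7 − T) = 1190.9(T − 43.43)
1415.1 T = 130771  ⇒  T ≈ 92.41 °C

T_f ≈ 92.4 °C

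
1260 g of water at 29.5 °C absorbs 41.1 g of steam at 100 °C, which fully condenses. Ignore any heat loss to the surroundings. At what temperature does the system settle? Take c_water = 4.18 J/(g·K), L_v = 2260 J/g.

T_f ≈ 48.8 °C

Energy balance with sensible and latent terms:
steam→water at 100 °C releases m L_v = 41.1×2260 = 92886; condensed water 100 °C→T: 171.8(T − 100); water warms: 1260×4.18×(T − 29.5) = 5266.8(T − 29.5)
5438.6 T = 92886 + 17180 + 155371 = 265436
T ≈ 48.81 °C — below 100 °C, confirming all the steam condensed.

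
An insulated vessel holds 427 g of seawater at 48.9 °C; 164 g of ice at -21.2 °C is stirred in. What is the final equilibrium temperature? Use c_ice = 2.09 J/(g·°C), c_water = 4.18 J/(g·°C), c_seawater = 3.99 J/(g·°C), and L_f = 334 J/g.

Energy conservation, ΣQ = 0:
warm ice to 0 °C: 164·2.09·(0 − (-21.2)) = 7266.5; melt ice: 164·334 = 54776; warm the meltwater: 685.52 T; seawater cools: 427·3.99·(T − 48.9) = 1703.7(T − 48.9)
2389.2 T = 83312 − 62043 = 21270
T ≈ 8.90 °C. Since T > 0 °C, the all-ice-melts assumption holds.

T_f ≈ 8.9 °C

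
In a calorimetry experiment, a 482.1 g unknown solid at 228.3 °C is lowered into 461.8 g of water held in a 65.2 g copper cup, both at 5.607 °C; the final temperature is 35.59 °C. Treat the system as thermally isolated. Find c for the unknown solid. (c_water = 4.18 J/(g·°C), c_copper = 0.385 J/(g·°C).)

c ≈ 0.631 J/(g·°C)

Heat gained plus heat lost sum to zero:
482.1·c·(35.59 − 228.3) + 461.8·4.18·(35.59 − 5.607) + 65.2·0.385·(35.59 − 5.607) = 0
-92905 c = -58630
c = -58630/-92905 ≈ 0.6311 J/(g·°C)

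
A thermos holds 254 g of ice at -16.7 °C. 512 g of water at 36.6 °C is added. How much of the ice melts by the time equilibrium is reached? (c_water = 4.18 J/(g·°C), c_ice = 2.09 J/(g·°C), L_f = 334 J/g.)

Cooling the water to 0 °C releases 512·4.18·36.6 = 78330 J.
Of that, 254·2.09·16.7 = 8865.4 J goes to bring the ice to 0 °C, leaving 69464 J.
Melting all 254 g of ice would need 254·334 = 84836 J.
69464 J < 84836 J, so only part of the ice melts and the system sits at 0 °C.
m_melted·334 = 69464  ⇒  m_melted ≈ 208 g.

m_melted ≈ 208 g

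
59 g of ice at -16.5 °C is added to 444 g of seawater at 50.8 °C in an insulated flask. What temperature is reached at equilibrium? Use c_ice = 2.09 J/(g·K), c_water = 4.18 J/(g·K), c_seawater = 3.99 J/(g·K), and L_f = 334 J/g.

Setting the total heat transfer to zero:
ice -16.5→0 °C: 59·2.09·16.5 = 2034.6
  latent heat to melt: 59·334 = 19706
  meltwater 0→T: 59·4.18·T = 246.62 T
  seawater: 1771.6(T − 50.8)
2018.2 T = 89995 − 21741 = 68255
T ≈ 33.82 °C. Since T > 0 °C, the all-ice-melts assumption holds.

T_f ≈ 33.8 °C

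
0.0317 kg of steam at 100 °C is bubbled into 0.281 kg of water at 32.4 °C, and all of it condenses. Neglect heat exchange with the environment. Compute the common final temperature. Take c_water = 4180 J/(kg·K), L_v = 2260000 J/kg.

T_f ≈ 94.1 °C

Energy balance with sensible and latent terms:
condense steam: −0.0317·2260000 = −71642; condensed water 100 °C→T: 132.51(T − 100); original water: 1174.6(T − 32.4)
1307.1 T = 71642 + 13251 + 38056 = 122949
T ≈ 94.06 °C — below 100 °C, confirming all the steam condensed.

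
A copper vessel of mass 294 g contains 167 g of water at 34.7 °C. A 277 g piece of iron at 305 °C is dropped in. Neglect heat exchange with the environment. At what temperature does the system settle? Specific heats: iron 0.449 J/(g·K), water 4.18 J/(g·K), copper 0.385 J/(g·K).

T_f ≈ 70.6 °C

Heat gained plus heat lost sum to zero:
277*0.449*(T − 305) + 167*4.18*(T − 34.7) + 294*0.385*(T − 34.7) = 0
935.62 T = 66084
T = 66084 / 935.62 = 70.6 °C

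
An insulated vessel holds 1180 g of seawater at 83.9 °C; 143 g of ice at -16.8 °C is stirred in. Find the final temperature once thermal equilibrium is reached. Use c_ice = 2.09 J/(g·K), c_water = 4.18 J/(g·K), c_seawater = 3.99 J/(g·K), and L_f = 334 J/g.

T_f ≈ 64.5 °C

Setting the total heat transfer to zero:
warm ice to 0 °C: 143·2.09·(0 − (-16.8)) = 5021
  fusion: m_ice L_f = 143·334 = 47762
  warm the meltwater: 597.74 T
  seawater: 4708.2(T − 83.9)
5305.9 T = 395018 − 52783 = 342235
T ≈ 64.50 °C (positive, so assuming full melt was valid).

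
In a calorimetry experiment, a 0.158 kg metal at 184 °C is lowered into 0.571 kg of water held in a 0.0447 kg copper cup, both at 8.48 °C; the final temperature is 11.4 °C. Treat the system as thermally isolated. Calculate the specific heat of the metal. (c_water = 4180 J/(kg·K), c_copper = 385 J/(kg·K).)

Energy conservation, ΣQ = 0:
0.158·c·(11.4 − 184) + 0.571·4180·(11.4 − 8.48) + 0.0447·385·(11.4 − 8.48) = 0
-27.27 c = -7019.6
c = -7019.6/-27.27 ≈ 257.4 J/(kg·K)

c ≈ 257 J/(kg·K)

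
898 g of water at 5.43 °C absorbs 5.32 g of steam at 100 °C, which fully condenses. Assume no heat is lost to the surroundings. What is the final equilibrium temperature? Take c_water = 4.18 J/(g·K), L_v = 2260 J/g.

T_f ≈ 9.2 °C

Setting the total heat transfer to zero:
condense steam: −5.32·2260 = −12023; condensate cools 100→T: 5.32·4.18·(T − 100) = 22.24(T − 100); original water: 3753.6(T − 5.43)
3775.9 T = 12023 + 2223.8 + 20382 = 34629
T ≈ 9.17 °C, under the boiling point, so the assumption holds.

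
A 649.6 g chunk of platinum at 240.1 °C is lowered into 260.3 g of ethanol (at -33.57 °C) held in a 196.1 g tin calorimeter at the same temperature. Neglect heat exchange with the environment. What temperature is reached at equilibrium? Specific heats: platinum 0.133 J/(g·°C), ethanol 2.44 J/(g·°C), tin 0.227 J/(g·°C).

T_f is the heat-capacity-weighted average of the initial temperatures:
T_f = (86.4*240.1 + 635.13*(-33.57) + 44.51*(-33.57)) / (86.4 + 635.13 + 44.51)
    = -2071.9 / 766.04 ≈ -2.70 °C

T_f ≈ -2.7 °C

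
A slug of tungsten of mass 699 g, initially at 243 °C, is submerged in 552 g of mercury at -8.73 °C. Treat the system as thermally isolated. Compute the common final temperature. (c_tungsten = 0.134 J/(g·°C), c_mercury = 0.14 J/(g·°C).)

Net heat exchanged in the isolated system is zero:
699×0.134×(T − 243) + 552×0.14×(T − (-8.73)) = 0
93.67(T − 243) + 77.28(T − (-8.73)) = 0
170.95 T = 22086
T ≈ 129.20 °C

T_f ≈ 129.2 °C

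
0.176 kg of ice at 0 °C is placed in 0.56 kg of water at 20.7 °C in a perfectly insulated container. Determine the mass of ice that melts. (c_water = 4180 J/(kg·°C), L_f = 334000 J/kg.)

m_melted ≈ 0.145 kg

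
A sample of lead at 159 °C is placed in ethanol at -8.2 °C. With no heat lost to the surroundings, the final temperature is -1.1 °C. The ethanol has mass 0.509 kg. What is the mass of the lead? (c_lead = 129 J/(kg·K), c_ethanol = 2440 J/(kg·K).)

Heat gained plus heat lost sum to zero:
m·129·(-1.1 − 159) + 0.509·2440·(-1.1 − (-8.2)) = 0
-20653 m = -8817.9
m = -8817.9/-20653 ≈ 0.427 kg

m ≈ 0.427 kg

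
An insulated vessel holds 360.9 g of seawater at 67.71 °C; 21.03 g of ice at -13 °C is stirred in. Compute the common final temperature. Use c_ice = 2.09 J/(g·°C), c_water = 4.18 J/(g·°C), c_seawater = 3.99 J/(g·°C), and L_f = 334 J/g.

Heat gained plus heat lost sum to zero:
warm ice to 0 °C: 21.03×2.09×(0 − (-13)) = 571.39
  fusion: m_ice L_f = 21.03×334 = 7024
  warm the meltwater: 87.91 T
  seawater: 1440(T − 67.71)
1527.9 T = 97502 − 7595.4 = 89906
T ≈ 58.84 °C (positive, so assuming full melt was valid).

T_f ≈ 58.8 °C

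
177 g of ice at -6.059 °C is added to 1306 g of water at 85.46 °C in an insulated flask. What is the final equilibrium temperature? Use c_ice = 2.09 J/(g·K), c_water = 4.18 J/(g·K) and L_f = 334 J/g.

T_f ≈ 65.4 °C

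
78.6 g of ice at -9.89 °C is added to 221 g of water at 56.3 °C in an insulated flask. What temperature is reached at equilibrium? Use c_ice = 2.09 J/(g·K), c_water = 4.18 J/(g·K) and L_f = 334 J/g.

T_f ≈ 19.3 °C

Sum of m c ΔT and latent-heat terms is zero:
ice -9.89→0 °C: 78.6×2.09×9.89 = 1624.7; latent heat to melt: 78.6×334 = 26252; meltwater 0→T: 78.6×4.18×T = 328.55 T; water cools: 221×4.18×(T − 56.3) = 923.78(T − 56.3)
1252.3 T = 52009 − 27877 = 24132
T ≈ 19.27 °C — above 0 °C, consistent with complete melting.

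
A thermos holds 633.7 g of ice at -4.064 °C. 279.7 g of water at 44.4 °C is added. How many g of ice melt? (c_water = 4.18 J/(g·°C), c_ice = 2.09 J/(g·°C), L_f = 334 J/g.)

Cooling the water to 0 °C releases 279.7×4.18×44.4 = 51910 J.
Of that, 633.7×2.09×4.064 = 5382.5 J goes to bring the ice to 0 °C, leaving 46528 J.
Fully melting the ice requires m_ice L_f = 633.7×334 = 211656 J.
That's not enough to melt it all — equilibrium is at 0 °C with ice remaining.
m_melt = 46528 / L_f = 139.3 g.

m_melted ≈ 139 g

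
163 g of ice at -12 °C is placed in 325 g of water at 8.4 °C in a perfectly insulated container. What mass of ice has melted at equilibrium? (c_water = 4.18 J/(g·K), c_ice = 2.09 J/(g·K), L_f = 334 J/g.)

m_melted ≈ 21.9 g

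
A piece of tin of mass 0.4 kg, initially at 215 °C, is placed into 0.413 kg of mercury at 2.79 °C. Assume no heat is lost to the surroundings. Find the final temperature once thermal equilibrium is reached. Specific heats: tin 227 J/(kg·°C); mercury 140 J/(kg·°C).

T_f ≈ 132.4 °C

Setting the total heat transfer to zero:
0.4*227*(T − 215) + 0.413*140*(T − 2.79) = 0
90.8(T − 215) + 57.82(T − 2.79) = 0
148.62 T = 19683
T = 19683 / 148.62 = 132 °C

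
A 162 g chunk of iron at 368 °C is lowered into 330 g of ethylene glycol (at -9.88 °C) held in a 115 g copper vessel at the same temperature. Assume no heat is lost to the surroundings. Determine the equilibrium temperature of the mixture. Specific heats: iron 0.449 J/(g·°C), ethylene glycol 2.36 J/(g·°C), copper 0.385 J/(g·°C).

T_f ≈ 20.8 °C

Heat gained plus heat lost sum to zero:
162·0.449·(T − 368) + 330·2.36·(T − (-9.88)) + 115·0.385·(T − (-9.88)) = 0
72.74(T − 368) + 778.8(T − (-9.88)) + 44.27(T − (-9.88)) = 0
895.81 T = 18636
T ≈ 20.80 °C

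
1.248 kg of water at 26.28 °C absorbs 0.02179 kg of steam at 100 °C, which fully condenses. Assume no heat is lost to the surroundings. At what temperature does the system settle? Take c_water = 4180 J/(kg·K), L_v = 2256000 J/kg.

T_f ≈ 36.8 °C

Energy conservation, ΣQ = 0:
steam→water at 100 °C releases m L_v = 0.02179·2256000 = 49158
  condensed water 100 °C→T: 91.08(T − 100)
  water warms: 1.248·4180·(T − 26.28) = 5216.6(T − 26.28)
5307.7 T = 49158 + 9108.2 + 137093 = 195360
T ≈ 36.81 °C, under the boiling point, so the assumption holds.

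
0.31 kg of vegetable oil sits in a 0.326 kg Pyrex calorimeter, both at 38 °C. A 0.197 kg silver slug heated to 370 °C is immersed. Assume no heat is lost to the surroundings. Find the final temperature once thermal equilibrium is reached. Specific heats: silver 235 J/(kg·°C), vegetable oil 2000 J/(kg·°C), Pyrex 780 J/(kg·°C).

T_f ≈ 54.7 °C

T_f is the heat-capacity-weighted average of the initial temperatures:
T_f = (46.3·370 + 620·38 + 254.28·38) / (46.3 + 620 + 254.28)
    = 50352 / 920.58 ≈ 54.70 °C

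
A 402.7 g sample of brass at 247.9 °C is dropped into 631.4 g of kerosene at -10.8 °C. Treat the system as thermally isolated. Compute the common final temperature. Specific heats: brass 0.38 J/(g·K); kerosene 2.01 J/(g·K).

T_f ≈ 17.0 °C

Let T be the final temperature. ΣQ_i = 0:
402.7·0.38·(T − 247.9) + 631.4·2.01·(T − (-10.8)) = 0
153.03(T − 247.9) + 1269.1(T − (-10.8)) = 0
(153.03 + 1269.1) T = 153.03·247.9 + 1269.1·(-10.8)
T = 24229/1422.1 ≈ 17.04 °C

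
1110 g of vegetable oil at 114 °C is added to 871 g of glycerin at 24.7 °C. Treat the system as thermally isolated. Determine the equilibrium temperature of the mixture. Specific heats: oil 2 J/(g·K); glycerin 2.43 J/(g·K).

T_f ≈ 70.4 °C

Energy conservation, ΣQ = 0:
1110*2*(T − 114) + 871*2.43*(T − 24.7) = 0
4336.5 T = 305358
T = 305358/4336.5 ≈ 70.42 °C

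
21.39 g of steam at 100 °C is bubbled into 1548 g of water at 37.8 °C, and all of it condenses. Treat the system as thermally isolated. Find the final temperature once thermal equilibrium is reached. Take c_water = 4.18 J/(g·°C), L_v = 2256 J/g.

T_f ≈ 46.0 °C

Energy balance with sensible and latent terms:
latent heat released on condensation: 21.39·2256 = 48256; condensate cools 100→T: 21.39·4.18·(T − 100) = 89.41(T − 100); original water: 6470.6(T − 37.8)
6560.1 T = 48256 + 8941 + 244590 = 301787
T ≈ 46.00 °C — below 100 °C, confirming all the steam condensed.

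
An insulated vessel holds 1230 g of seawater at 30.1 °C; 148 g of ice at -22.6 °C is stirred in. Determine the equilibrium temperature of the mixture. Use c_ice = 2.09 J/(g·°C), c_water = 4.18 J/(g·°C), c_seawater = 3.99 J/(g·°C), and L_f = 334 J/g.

T_f ≈ 16.5 °C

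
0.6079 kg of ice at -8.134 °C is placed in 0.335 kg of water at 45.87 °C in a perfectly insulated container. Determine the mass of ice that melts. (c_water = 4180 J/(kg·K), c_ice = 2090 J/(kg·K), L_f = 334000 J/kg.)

Water can give up m c ΔT = 0.335×4180×45.87 = 64232 J before reaching 0 °C.
Warming the ice to 0 °C takes 0.6079×2090×8.134 = 10334 J, leaving 53897 J for melting.
To melt every bit of ice: 0.6079×334000 = 203039 J.
Since 53897 < 203039 J, not all the ice melts; equilibrium is at 0 °C.
m_melted×334000 = 53897  ⇒  m_melted ≈ 0.1614 kg.

m_melted ≈ 0.161 kg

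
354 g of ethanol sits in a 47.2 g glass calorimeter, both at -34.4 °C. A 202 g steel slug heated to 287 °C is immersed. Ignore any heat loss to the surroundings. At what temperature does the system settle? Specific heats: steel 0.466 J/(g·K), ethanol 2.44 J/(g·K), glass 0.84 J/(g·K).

Heat gained plus heat lost sum to zero:
202*0.466*(T − 287) + 354*2.44*(T − (-34.4)) + 47.2*0.84*(T − (-34.4)) = 0
94.13(T − 287) + 863.76(T − (-34.4)) + 39.65(T − (-34.4)) = 0
997.54 T = -4061.4
T = -4061.4 / 997.54 = -4.07 °C

T_f ≈ -4.1 °C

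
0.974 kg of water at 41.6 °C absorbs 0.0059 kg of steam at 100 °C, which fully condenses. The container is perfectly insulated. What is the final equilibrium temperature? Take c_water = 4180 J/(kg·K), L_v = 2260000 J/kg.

T_f ≈ 45.2 °C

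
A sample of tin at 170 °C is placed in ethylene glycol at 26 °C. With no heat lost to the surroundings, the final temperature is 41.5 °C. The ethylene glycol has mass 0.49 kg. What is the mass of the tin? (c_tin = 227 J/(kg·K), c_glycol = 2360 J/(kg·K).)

Let T be the final temperature. ΣQ_i = 0:
m×227×(41.5 − 170) + 0.49×2360×(41.5 − 26) = 0
-29170 m = -17924
m = -17924/-29170 ≈ 0.6145 kg

m ≈ 0.614 kg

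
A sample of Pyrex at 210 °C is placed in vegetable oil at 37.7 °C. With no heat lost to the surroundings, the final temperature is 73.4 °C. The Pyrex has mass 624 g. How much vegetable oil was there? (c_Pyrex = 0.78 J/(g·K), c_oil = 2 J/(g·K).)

Let T be the final temperature. ΣQ_i = 0:
624·0.78·(73.4 − 210) + m·2·(73.4 − 37.7) = 0
71.4 m = 66486
m = 66486/71.4 ≈ 931.2 g

m ≈ 931 g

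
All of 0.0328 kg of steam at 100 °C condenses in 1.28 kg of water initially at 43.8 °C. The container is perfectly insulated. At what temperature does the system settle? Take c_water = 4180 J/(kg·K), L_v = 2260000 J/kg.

T_f ≈ 58.7 °C

Taking heat into each body as positive, Σ m c ΔT = 0:
steam→water at 100 °C releases m L_v = 0.0328×2260000 = 74128
  condensed water 100 °C→T: 137.1(T − 100)
  original water: 5350.4(T − 43.8)
5487.5 T = 74128 + 13710 + 234348 = 322186
T ≈ 58.71 °C, under the boiling point, so the assumption holds.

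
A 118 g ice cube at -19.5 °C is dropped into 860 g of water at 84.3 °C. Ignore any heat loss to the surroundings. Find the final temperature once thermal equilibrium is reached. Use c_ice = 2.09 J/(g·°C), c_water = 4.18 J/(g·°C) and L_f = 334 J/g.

T_f ≈ 63.3 °C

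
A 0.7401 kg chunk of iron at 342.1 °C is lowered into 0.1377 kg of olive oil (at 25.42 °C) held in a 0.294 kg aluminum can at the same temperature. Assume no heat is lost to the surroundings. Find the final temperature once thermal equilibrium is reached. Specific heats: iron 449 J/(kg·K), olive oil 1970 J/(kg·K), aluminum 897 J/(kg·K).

Conservation of energy gives ΣQ = 0:
0.7401*449*(T − 342.1) + 0.1377*1970*(T − 25.42) + 0.294*897*(T − 25.42) = 0
(332.3 + 271.27 + 263.72) T = 332.3*342.1 + 271.27*25.42 + 263.72*25.42
T ≈ 146.76 °C

T_f ≈ 146.8 °C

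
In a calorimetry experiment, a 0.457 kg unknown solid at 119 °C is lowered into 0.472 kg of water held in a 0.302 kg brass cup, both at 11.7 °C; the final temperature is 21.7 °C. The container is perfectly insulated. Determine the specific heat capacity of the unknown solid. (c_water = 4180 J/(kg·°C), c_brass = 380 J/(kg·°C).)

c ≈ 470 J/(kg·°C)

Heat gained plus heat lost sum to zero:
0.457×c×(21.7 − 119) + 0.472×4180×(21.7 − 11.7) + 0.302×380×(21.7 − 11.7) = 0
-44.47 c = -20877
c = -20877/-44.47 ≈ 469.5 J/(kg·°C)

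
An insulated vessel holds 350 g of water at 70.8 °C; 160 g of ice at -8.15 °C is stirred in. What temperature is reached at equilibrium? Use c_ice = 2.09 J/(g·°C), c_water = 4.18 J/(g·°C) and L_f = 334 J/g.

Conservation of energy gives ΣQ = 0:
ice -8.15→0 °C: 160×2.09×8.15 = 2725.4; melt ice: 160×334 = 53440; meltwater 0→T: 160×4.18×T = 668.8 T; water: 1463(T − 70.8)
2131.8 T = 103580 − 56165 = 47415
T ≈ 22.24 °C. Since T > 0 °C, the all-ice-melts assumption holds.

T_f ≈ 22.2 °C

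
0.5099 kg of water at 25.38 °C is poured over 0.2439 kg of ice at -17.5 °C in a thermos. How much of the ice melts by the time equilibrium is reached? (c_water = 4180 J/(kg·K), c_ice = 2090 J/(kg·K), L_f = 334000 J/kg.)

Cooling the water to 0 °C releases 0.5099×4180×25.38 = 54094 J.
Of that, 0.2439×2090×17.5 = 8920.6 J goes to bring the ice to 0 °C, leaving 45174 J.
Fully melting the ice requires m_ice L_f = 0.2439×334000 = 81463 J.
Since 45174 < 81463 J, not all the ice melts; equilibrium is at 0 °C.
Mass melted = 45174/334000 ≈ 0.1353 kg.

m_melted ≈ 0.135 kg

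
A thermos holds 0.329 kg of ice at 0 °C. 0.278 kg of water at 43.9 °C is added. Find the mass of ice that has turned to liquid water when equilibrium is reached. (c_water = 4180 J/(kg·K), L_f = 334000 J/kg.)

m_melted ≈ 0.153 kg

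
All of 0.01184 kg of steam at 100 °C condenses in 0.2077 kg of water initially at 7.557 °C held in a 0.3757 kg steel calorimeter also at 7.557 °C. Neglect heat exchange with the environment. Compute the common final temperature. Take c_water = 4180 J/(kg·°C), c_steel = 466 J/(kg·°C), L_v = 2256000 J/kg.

T_f ≈ 36.2 °C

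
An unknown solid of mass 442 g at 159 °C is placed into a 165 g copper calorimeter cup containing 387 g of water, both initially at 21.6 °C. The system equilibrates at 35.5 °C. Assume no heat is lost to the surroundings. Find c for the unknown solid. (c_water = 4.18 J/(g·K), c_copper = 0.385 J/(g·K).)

c ≈ 0.428 J/(g·K)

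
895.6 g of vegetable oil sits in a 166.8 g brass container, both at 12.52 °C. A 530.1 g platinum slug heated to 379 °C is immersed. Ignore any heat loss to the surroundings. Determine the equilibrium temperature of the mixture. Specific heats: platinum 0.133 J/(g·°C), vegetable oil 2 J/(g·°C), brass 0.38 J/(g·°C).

Net heat exchanged in the isolated system is zero:
530.1·0.133·(T − 379) + 895.6·2·(T − 12.52) + 166.8·0.38·(T − 12.52) = 0
70.5(T − 379) + 1791.2(T − 12.52) + 63.38(T − 12.52) = 0
1925.1 T = 49940
T ≈ 25.94 °C

T_f ≈ 25.9 °C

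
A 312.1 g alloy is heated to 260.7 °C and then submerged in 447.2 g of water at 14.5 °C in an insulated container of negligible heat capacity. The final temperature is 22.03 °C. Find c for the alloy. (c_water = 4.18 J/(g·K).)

Conservation of energy gives ΣQ = 0:
312.1·c·(22.03 − 260.7) + 447.2·4.18·(22.03 − 14.5) = 0
-74489 c = -14076
c = -14076/-74489 ≈ 0.189 J/(g·K)

c ≈ 0.189 J/(g·K)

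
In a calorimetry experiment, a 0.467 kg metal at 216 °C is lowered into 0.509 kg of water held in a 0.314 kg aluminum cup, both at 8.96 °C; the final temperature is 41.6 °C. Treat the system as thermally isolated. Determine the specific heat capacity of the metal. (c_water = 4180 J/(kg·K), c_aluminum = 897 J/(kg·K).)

Setting the total heat transfer to zero:
0.467·c·(41.6 − 216) + 0.509·4180·(41.6 − 8.96) + 0.314·897·(41.6 − 8.96) = 0
-81.44 c = -78639
c = -78639/-81.44 ≈ 965.5 J/(kg·K)

c ≈ 966 J/(kg·K)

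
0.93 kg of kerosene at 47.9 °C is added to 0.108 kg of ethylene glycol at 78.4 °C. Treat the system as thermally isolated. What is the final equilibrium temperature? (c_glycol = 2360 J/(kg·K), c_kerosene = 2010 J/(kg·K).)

T_f ≈ 51.6 °C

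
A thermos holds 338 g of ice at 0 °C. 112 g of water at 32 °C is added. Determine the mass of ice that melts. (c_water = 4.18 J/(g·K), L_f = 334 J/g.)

Heat available from the water dropping to 0 °C: 112×4.18×32 = 14981 J.
Melting all 338 g of ice would need 338×334 = 112892 J.
14981 J < 112892 J, so only part of the ice melts and the system sits at 0 °C.
Mass melted = 14981/334 ≈ 44.85 g.

m_melted ≈ 44.9 g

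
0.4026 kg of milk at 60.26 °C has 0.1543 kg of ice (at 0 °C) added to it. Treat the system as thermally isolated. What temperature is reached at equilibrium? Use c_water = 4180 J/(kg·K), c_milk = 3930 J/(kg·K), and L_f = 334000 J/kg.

T_f ≈ 19.7 °C

Energy balance with sensible and latent terms:
melt ice: 0.1543×334000 = 51536
  meltwater 0→T: 0.1543×4180×T = 644.97 T
  milk cools: 0.4026×3930×(T − 60.26) = 1582.2(T − 60.26)
2227.2 T = 95344 − 51536 = 43808
T ≈ 19.67 °C. Since T > 0 °C, the all-ice-melts assumption holds.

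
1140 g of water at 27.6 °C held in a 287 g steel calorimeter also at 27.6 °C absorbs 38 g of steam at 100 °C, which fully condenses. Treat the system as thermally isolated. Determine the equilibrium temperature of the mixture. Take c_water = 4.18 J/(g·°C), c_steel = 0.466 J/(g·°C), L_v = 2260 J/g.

T_f ≈ 46.9 °C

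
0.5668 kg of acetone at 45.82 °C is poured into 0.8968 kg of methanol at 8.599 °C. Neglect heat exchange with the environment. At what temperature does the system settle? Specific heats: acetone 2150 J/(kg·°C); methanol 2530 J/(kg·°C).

Net heat exchanged in the isolated system is zero:
0.5668*2150*(T − 45.82) + 0.8968*2530*(T − 8.599) = 0
3487.5 T = 75347
T = 75347 / 3487.5 = 21.6 °C

T_f ≈ 21.6 °C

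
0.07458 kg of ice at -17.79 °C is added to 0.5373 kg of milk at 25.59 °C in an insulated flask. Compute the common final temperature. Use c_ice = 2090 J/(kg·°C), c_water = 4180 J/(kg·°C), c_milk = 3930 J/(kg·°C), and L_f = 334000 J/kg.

T_f ≈ 10.9 °C

Conservation of energy gives ΣQ = 0:
warm ice to 0 °C: 0.07458·2090·(0 − (-17.79)) = 2773; melt ice: 0.07458·334000 = 24910; meltwater 0→T: 0.07458·4180·T = 311.74 T; milk cools: 0.5373·3930·(T − 25.59) = 2111.6(T − 25.59)
2423.3 T = 54036 − 27683 = 26353
T ≈ 10.87 °C — above 0 °C, consistent with complete melting.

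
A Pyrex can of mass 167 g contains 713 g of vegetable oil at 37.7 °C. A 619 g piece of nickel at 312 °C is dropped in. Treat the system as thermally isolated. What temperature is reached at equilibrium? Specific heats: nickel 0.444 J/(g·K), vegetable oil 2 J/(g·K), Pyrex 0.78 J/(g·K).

T_f ≈ 78.9 °C

Taking heat into each body as positive, Σ m c ΔT = 0:
619·0.444·(T − 312) + 713·2·(T − 37.7) + 167·0.78·(T − 37.7) = 0
(274.84 + 1426 + 130.26) T = 274.84·312 + 1426·37.7 + 130.26·37.7
T ≈ 78.87 °C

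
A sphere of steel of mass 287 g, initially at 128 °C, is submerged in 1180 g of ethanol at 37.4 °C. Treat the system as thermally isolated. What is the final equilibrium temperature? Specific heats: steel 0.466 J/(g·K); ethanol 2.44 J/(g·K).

Energy conservation, ΣQ = 0:
287×0.466×(T − 128) + 1180×2.44×(T − 37.4) = 0
133.74(T − 128) + 2879.2(T − 37.4) = 0
(133.74 + 2879.2) T = 133.74×128 + 2879.2×37.4
T ≈ 41.42 °C

T_f ≈ 41.4 °C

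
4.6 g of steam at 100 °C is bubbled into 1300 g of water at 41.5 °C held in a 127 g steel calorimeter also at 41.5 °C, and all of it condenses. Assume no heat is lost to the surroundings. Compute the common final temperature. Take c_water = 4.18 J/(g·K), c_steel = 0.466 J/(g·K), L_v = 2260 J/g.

T_f ≈ 43.6 °C

Energy conservation, ΣQ = 0:
latent heat released on condensation: 4.6×2260 = 10396; condensate cools 100→T: 4.6×4.18×(T − 100) = 19.23(T − 100); water warms: 1300×4.18×(T − 41.5) = 5434(T − 41.5); steel cup: 127×0.466×(T − 41.5) = 59.18(T − 41.5)
5512.4 T = 10396 + 1922.8 + 227967 = 240286
T ≈ 43.59 °C, under the boiling point, so the assumption holds.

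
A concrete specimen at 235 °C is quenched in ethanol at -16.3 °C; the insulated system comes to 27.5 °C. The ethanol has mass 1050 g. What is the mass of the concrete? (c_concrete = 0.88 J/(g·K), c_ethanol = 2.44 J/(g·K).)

m ≈ 615 g

Setting the total heat transfer to zero:
m·0.88·(27.5 − 235) + 1050·2.44·(27.5 − (-16.3)) = 0
-182.6 m = -112216
m = -112216/-182.6 ≈ 614.5 g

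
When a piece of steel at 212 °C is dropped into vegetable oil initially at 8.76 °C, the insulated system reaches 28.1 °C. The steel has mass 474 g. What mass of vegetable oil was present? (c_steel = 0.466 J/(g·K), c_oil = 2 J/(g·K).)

m ≈ 1050 g

Taking heat into each body as positive, Σ m c ΔT = 0:
474×0.466×(28.1 − 212) + m×2×(28.1 − 8.76) = 0
38.68 m = 40621
m = 40621/38.68 ≈ 1050 g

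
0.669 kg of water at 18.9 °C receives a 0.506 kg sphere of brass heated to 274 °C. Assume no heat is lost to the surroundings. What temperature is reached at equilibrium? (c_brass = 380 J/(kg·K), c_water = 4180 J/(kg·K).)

T_f = Σ m_i c_i T_i / Σ m_i c_i:
T_f = (192.28*274 + 2796.4*18.9) / (192.28 + 2796.4)
    = 105537 / 2988.7 ≈ 35.31 °C

T_f ≈ 35.3 °C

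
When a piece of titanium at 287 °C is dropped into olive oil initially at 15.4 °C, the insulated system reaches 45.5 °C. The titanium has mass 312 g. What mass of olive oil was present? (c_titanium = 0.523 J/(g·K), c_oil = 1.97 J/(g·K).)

m ≈ 665 g

|Q_titanium| = |Q_oil|:
312·0.523·(287 − 45.5) = m·1.97·(45.5 − 15.4)
59.3 m = 39407  ⇒  m ≈ 664.6 g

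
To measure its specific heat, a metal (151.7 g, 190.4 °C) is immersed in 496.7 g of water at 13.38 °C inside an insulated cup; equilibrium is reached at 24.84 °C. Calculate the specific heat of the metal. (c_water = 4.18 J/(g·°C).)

c ≈ 0.947 J/(g·°C)

Heat lost by the metal = heat gained by the water:
151.7·c·(190.4 − 24.84) = 496.7·4.18·(24.84 − 13.38)
25115 c = 23793  ⇒  c ≈ 0.9474 J/(g·°C)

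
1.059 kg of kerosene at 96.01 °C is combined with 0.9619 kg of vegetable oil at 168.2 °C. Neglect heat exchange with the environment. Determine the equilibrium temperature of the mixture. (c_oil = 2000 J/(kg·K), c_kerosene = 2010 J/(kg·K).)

With ΣQ=0 the equilibrium temperature is the m·c-weighted mean:
T_f = (1923.8*168.2 + 2128.6*96.01) / (1923.8 + 2128.6)
    = 527949 / 4052.4 ≈ 130.28 °C

T_f ≈ 130.3 °C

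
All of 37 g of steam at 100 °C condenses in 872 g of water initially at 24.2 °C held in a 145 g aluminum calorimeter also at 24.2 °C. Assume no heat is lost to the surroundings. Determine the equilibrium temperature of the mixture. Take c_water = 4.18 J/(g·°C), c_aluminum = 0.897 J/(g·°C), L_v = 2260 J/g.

T_f ≈ 48.5 °C

Net heat exchanged in the isolated system is zero:
steam→water at 100 °C releases m L_v = 37·2260 = 83620
  condensed water 100 °C→T: 154.66(T − 100)
  water warms: 872·4.18·(T − 24.2) = 3645(T − 24.2)
  cup: 130.06(T − 24.2)
3929.7 T = 83620 + 15466 + 91356 = 190442
T ≈ 48.46 °C — below 100 °C, confirming all the steam condensed.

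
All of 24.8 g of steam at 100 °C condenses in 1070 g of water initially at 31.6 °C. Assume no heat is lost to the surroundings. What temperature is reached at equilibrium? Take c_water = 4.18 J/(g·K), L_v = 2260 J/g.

Sum of m c ΔT and latent-heat terms is zero:
steam→water at 100 °C releases m L_v = 24.8·2260 = 56048; condensate cools 100→T: 24.8·4.18·(T − 100) = 103.66(T − 100); original water: 4472.6(T − 31.6)
4576.3 T = 56048 + 10366 + 141334 = 207749
T ≈ 45.40 °C — below 100 °C, confirming all the steam condensed.

T_f ≈ 45.4 °C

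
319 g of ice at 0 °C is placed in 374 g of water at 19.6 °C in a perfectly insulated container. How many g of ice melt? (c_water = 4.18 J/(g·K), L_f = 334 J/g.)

Water can give up m c ΔT = 374×4.18×19.6 = 30641 J before reaching 0 °C.
Fully melting the ice requires m_ice L_f = 319×334 = 106546 J.
30641 J < 106546 J, so only part of the ice melts and the system sits at 0 °C.
Mass melted = 30641/334 ≈ 91.74 g.

m_melted ≈ 91.7 g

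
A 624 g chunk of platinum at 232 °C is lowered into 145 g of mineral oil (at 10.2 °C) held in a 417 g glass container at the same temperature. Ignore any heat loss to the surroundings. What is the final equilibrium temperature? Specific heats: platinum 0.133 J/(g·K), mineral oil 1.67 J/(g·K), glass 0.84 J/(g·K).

Conservation of energy gives ΣQ = 0:
624×0.133×(T − 232) + 145×1.67×(T − 10.2) + 417×0.84×(T − 10.2) = 0
675.42 T = 25297
T = 25297/675.42 ≈ 37.45 °C

T_f ≈ 37.5 °C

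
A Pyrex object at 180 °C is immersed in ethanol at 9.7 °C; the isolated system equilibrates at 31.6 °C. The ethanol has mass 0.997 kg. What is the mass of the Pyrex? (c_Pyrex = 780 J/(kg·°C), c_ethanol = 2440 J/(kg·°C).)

Heat lost by the Pyrex = heat gained by the ethanol:
m×780×(180 − 31.6) = 0.997×2440×(31.6 − 9.7)
115752 m = 53276  ⇒  m ≈ 0.4603 kg

m ≈ 0.46 kg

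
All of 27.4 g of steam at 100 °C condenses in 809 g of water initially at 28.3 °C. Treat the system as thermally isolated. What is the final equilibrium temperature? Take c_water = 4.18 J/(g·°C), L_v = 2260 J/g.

Setting the total heat transfer to zero:
condense steam: −27.4×2260 = −61924; condensed water 100 °C→T: 114.53(T − 100); water warms: 809×4.18×(T − 28.3) = 3381.6(T − 28.3)
3496.2 T = 61924 + 11453 + 95700 = 169077
T ≈ 48.36 °C (< 100 °C, so full condensation is consistent).

T_f ≈ 48.4 °C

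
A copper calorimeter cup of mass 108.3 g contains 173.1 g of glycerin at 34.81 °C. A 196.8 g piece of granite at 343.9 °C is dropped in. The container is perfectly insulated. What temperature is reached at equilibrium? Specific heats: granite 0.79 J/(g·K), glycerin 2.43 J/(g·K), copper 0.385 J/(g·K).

T_f ≈ 112.6 °C

Net heat exchanged in the isolated system is zero:
196.8*0.79*(T − 343.9) + 173.1*2.43*(T − 34.81) + 108.3*0.385*(T − 34.81) = 0
155.47(T − 343.9) + 420.63(T − 34.81) + 41.7(T − 34.81) = 0
(155.47 + 420.63 + 41.7) T = 155.47*343.9 + 420.63*34.81 + 41.7*34.81
T = 69560 / 617.8 = 113 °C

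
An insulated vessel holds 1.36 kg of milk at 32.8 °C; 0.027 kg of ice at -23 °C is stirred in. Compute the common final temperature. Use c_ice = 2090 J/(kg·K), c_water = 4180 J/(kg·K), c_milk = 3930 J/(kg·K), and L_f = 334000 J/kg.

Energy conservation, ΣQ = 0:
ice -23→0 °C: 0.027·2090·23 = 1297.9; melt ice: 0.027·334000 = 9018; meltwater 0→T: 0.027·4180·T = 112.86 T; milk cools: 1.36·3930·(T − 32.8) = 5344.8(T − 32.8)
5457.7 T = 175309 − 10316 = 164994
T ≈ 30.23 °C — above 0 °C, consistent with complete melting.

T_f ≈ 30.2 °C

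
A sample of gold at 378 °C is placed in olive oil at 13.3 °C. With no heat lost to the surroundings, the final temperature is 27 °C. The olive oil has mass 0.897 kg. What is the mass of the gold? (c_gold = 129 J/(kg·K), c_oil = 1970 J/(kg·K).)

m ≈ 0.535 kg

Taking heat into each body as positive, Σ m c ΔT = 0:
m×129×(27 − 378) + 0.897×1970×(27 − 13.3) = 0
-45279 m = -24209
m = -24209/-45279 ≈ 0.5347 kg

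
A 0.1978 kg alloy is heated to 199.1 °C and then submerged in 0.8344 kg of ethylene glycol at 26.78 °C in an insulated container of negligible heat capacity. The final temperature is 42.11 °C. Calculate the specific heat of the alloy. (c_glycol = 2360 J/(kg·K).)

Heat lost by the alloy = heat gained by the glycol:
0.1978×c×(199.1 − 42.11) = 0.8344×2360×(42.11 − 26.78)
31.05 c = 30188  ⇒  c ≈ 972.1 J/(kg·K)

c ≈ 972 J/(kg·K)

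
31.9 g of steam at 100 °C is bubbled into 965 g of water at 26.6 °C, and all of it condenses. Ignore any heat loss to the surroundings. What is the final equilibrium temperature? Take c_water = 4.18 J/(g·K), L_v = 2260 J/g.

T_f ≈ 46.2 °C

Conservation of energy gives ΣQ = 0:
condense steam: −31.9·2260 = −72094; condensate cools 100→T: 31.9·4.18·(T − 100) = 133.34(T − 100); original water: 4033.7(T − 26.6)
4167 T = 72094 + 13334 + 107296 = 192725
T ≈ 46.25 °C — below 100 °C, confirming all the steam condensed.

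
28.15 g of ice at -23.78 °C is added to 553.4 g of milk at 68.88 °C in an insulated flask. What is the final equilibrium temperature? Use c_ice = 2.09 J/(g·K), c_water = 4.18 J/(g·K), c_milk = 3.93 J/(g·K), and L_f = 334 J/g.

T_f ≈ 60.6 °C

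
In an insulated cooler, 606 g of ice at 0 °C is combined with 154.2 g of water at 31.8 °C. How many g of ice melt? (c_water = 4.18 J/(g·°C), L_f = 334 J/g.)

Cooling the water to 0 °C releases 154.2×4.18×31.8 = 20497 J.
Melting all 606 g of ice would need 606×334 = 202404 J.
20497 J < 202404 J, so only part of the ice melts and the system sits at 0 °C.
Mass melted = 20497/334 ≈ 61.37 g.

m_melted ≈ 61.4 g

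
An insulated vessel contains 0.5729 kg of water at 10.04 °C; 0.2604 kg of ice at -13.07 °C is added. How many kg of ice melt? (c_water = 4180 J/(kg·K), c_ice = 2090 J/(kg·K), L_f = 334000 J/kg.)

m_melted ≈ 0.0507 kg

Cooling the water to 0 °C releases 0.5729×4180×10.04 = 24043 J.
Of that, 0.2604×2090×13.07 = 7113.2 J goes to bring the ice to 0 °C, leaving 16930 J.
Fully melting the ice requires m_ice L_f = 0.2604×334000 = 86974 J.
That's not enough to melt it all — equilibrium is at 0 °C with ice remaining.
m_melt = 16930 / L_f = 0.05069 kg.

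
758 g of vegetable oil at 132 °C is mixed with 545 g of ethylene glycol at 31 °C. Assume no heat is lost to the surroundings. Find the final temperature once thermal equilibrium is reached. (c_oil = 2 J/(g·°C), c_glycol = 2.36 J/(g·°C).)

Set heat shed by the hot body equal to heat absorbed by the cold body:
758×2×(132 − T) = 545×2.36×(T − 31)
1516(132 − T) = 1286.2(T − 31)
2802.2 T = 239984  ⇒  T ≈ 85.64 °C

T_f ≈ 85.6 °C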